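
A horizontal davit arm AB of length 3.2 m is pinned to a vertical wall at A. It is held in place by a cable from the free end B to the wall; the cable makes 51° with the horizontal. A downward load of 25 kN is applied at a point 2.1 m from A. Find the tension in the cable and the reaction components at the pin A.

T = 21.11 kN, A_x = 13.29 kN, A_y = 8.594 kN

ΣM about A: T·sin51°·3.2 − 25·2.1 = 0 → T = 52.5/(3.2·0.777146) = 21.1109 ≈ 21.11 kN.
ΣF_x = 0: A_x − T·cos51° = 0 → A_x = 21.1109 × 0.62932 = 13.29 kN.
ΣF_y = 0: A_y + T·sin51° − 25 = 0 → A_y = 25 − 21.1109 × 0.777146 = 8.594 kN.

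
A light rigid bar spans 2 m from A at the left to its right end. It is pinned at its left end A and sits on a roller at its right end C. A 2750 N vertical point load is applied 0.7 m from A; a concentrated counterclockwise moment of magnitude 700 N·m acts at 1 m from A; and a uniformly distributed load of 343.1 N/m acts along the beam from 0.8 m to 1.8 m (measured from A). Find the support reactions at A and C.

Resultant of the distributed load: 343.1 × 1 = 343.1 N at 1.3 m from A.
ΣM about A: C_y·2 − 2750·0.7 + 700 − (343.1·1)·1.3 = 0 → C_y = 1671.03/2 = 835.515 ≈ 835.5 N.
ΣF_y = 0: A_y + 835.515 − 2750 − 343.1·1 = 0 → A_y = 2258 N.
ΣF_x = 0: no horizontal applied forces, so A_x = 0.

A_x = 0, A_y = 2258 N, C_y = 835.5 N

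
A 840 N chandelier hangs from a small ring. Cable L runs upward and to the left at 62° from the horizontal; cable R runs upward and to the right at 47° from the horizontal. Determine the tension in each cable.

T_L = 605.9 N, T_R = 417.1 N

ΣF_x = 0: −T_L·cos62° + T_R·cos47° = 0 → T_R = 0.688376·T_L.
ΣF_y = 0: T_L·sin62° + T_R·sin47° = 840.
Substitute: T_L·(0.882948 + 0.688376·0.731354) = 840 → T_L = 605.888 ≈ 605.9 N.
Then T_R = 0.688376 × 605.888 = 417.1 N.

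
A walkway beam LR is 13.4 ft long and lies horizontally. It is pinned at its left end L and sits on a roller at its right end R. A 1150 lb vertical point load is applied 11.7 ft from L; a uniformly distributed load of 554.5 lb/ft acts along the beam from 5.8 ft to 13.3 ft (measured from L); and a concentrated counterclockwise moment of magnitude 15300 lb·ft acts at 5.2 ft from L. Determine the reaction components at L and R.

L_x = 0, L_y = 2483 lb, R_y = 2826 lb

Resultant of the distributed load: 554.5 × 7.5 = 4158.75 lb at 9.55 ft from L.
Taking moments about L: R_y·13.4 − 1150·11.7 − (554.5·7.5)·9.55 + 15300 = 0 → R_y = 37871.0625/13.4 = 2826.2 ≈ 2826 lb.
ΣF_y = 0: L_y + 2826.2 − 1150 − 554.5·7.5 = 0 → L_y = 2483 lb.
ΣF_x = 0: no horizontal applied forces, so L_x = 0.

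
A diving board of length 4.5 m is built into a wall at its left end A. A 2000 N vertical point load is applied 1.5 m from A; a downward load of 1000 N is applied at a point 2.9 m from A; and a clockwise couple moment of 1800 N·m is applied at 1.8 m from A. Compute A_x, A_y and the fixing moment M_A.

ΣF_x = 0: A_x = 0.
ΣF_y = 0: A_y − 2000 − 1000 = 0 → A_y = 3000 N.
ΣM about A: M_A − 2000·1.5 − 1000·2.9 − 1800 = 0 → M_A = 7700 N·m.

A_x = 0, A_y = 3000 N, M_A = 7700 N·m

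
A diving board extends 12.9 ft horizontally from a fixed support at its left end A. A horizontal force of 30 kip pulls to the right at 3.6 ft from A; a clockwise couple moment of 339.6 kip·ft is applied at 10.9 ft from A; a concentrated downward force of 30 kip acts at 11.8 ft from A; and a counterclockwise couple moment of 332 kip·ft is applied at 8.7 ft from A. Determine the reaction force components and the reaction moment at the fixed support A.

A_x = -30.00 kip, A_y = 30.00 kip, M_A = 361.6 kip·ft

ΣF_x = 0: A_x + 30 = 0 → A_x = -30.00 kip.
ΣF_y = 0: A_y − 30 = 0 → A_y = 30.00 kip.
ΣM about A: M_A − 339.6 − 30·11.8 + 332 = 0 → M_A = 361.6 kip·ft.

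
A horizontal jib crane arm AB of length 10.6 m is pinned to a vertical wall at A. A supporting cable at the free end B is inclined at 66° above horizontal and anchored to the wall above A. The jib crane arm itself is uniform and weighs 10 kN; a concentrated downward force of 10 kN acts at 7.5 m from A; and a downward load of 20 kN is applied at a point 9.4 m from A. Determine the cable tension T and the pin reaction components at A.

T = 32.63 kN, A_x = 13.27 kN, A_y = 10.19 kN

ΣM about A: T·sin66°·10.6 − 10·5.3 − 10·7.5 − 20·9.4 = 0 → T = 316/(10.6·0.913545) = 32.6326 ≈ 32.63 kN.
ΣF_x = 0: A_x − T·cos66° = 0 → A_x = 32.6326 × 0.406737 = 13.27 kN.
ΣF_y = 0: A_y + T·sin66° − 10 − 10 − 20 = 0 → A_y = 40 − 32.6326 × 0.913545 = 10.19 kN.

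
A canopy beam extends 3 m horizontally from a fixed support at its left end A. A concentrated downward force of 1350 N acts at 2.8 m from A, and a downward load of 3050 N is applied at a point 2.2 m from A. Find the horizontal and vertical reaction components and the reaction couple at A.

A_x = 0, A_y = 4400 N, M_A = 10490 N·m

ΣF_x = 0: A_x = 0.
ΣF_y = 0: A_y − 1350 − 3050 = 0 → A_y = 4400 N.
ΣM about A: M_A − 1350·2.8 − 3050·2.2 = 0 → M_A = 10490 N·m.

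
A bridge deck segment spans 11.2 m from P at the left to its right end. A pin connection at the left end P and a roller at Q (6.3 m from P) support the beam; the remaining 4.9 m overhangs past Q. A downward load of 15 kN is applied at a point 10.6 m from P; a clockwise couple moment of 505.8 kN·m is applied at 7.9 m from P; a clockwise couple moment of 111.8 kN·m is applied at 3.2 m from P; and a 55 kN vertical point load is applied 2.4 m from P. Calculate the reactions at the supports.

P_x = 0, P_y = -74.22 kN, Q_y = 144.2 kN

Taking moments about P: Q_y·6.3 − 15·10.6 − 505.8 − 111.8 − 55·2.4 = 0 → Q_y = 908.6/6.3 = 144.222 ≈ 144.2 kN.
ΣF_y = 0: P_y + 144.222 − 15 − 55 = 0 → P_y = -74.22 kN.
ΣF_x = 0: no horizontal applied forces, so P_x = 0.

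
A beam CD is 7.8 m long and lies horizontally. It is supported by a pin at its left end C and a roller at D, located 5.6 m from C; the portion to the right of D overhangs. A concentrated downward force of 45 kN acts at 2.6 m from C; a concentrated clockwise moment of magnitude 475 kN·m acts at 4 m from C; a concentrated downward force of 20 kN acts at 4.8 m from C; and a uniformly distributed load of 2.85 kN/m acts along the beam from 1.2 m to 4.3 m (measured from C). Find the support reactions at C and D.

C_x = 0, C_y = -53.36 kN, D_y = 127.2 kN

Resultant of the distributed load: 2.85 × 3.1 = 8.835 kN at 2.75 m from C.
Taking moments about C: D_y·5.6 − 45·2.6 − 475 − 20·4.8 − (2.85·3.1)·2.75 = 0 → D_y = 712.29625/5.6 = 127.196 ≈ 127.2 kN.
ΣF_y = 0: C_y + 127.196 − 45 − 20 − 2.85·3.1 = 0 → C_y = -53.36 kN.
ΣF_x = 0: no horizontal applied forces, so C_x = 0.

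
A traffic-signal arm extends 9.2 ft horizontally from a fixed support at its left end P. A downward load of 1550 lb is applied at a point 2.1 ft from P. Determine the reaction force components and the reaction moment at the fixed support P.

P_x = 0, P_y = 1550 lb, M_P = 3255 lb·ft

ΣF_x = 0: P_x = 0.
ΣF_y = 0: P_y − 1550 = 0 → P_y = 1550 lb.
ΣM about P: M_P − 1550·2.1 = 0 → M_P = 3255 lb·ft.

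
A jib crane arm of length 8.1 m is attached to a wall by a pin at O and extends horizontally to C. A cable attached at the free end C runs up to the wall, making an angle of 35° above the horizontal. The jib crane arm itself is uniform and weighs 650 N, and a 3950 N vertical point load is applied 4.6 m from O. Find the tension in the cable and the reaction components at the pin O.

T = 4478 N, O_x = 3668 N, O_y = 2032 N

ΣM about O: T·sin35°·8.1 − 650·4.05 − 3950·4.6 = 0 → T = 20802.5/(8.1·0.573576) = 4477.54 ≈ 4478 N.
ΣF_x = 0: O_x − T·cos35° = 0 → O_x = 4477.54 × 0.819152 = 3668 N.
ΣF_y = 0: O_y + T·sin35° − 650 − 3950 = 0 → O_y = 4600 − 4477.54 × 0.573576 = 2032 N.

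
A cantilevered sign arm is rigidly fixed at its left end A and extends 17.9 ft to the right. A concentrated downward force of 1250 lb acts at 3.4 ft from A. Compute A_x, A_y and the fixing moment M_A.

A_x = 0, A_y = 1250 lb, M_A = 4250 lb·ft

ΣF_x = 0: A_x = 0.
ΣF_y = 0: A_y − 1250 = 0 → A_y = 1250 lb.
ΣM about A: M_A − 1250·3.4 = 0 → M_A = 4250 lb·ft.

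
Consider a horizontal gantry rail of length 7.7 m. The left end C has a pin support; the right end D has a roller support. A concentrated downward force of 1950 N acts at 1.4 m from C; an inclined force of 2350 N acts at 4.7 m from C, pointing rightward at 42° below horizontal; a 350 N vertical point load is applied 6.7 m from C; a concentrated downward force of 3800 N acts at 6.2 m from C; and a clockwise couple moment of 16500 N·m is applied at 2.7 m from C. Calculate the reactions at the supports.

C_x = -1746 N, C_y = 851.0 N, D_y = 6821 N

ΣM about C: D_y·7.7 − 1950·1.4 − 2350·sin42°·4.7 − 350·6.7 − 3800·6.2 − 16500 = 0 → D_y = 52525.5/7.7 = 6821.49 ≈ 6821 N.
ΣF_y = 0: C_y + 6821.49 − 1950 − 2350·sin42° − 350 − 3800 = 0 → C_y = 851.0 N.
ΣF_x = 0: C_x + 2350·cos42° = 0 → C_x = -1746 N.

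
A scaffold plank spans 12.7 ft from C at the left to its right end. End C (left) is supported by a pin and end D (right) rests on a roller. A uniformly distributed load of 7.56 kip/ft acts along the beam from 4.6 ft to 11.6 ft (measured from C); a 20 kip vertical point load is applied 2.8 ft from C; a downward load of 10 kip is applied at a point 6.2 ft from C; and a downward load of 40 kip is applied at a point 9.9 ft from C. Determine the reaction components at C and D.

Resultant of the distributed load: 7.56 × 7 = 52.92 kip at 8.1 ft from C.
Moments about C: D_y·12.7 − (7.56·7)·8.1 − 20·2.8 − 10·6.2 − 40·9.9 = 0 → D_y = 942.652/12.7 = 74.2246 ≈ 74.22 kip.
ΣF_y = 0: C_y + 74.2246 − 7.56·7 − 20 − 10 − 40 = 0 → C_y = 48.70 kip.
ΣF_x = 0: no horizontal applied forces, so C_x = 0.

C_x = 0, C_y = 48.70 kip, D_y = 74.22 kip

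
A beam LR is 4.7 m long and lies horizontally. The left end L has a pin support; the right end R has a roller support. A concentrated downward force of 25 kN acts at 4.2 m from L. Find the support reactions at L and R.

L_x = 0, L_y = 2.660 kN, R_y = 22.34 kN

Moments about L: R_y·4.7 − 25·4.2 = 0 → R_y = 105/4.7 = 22.3404 ≈ 22.34 kN.
ΣF_y = 0: L_y + 22.3404 − 25 = 0 → L_y = 2.660 kN.
ΣF_x = 0: no horizontal applied forces, so L_x = 0.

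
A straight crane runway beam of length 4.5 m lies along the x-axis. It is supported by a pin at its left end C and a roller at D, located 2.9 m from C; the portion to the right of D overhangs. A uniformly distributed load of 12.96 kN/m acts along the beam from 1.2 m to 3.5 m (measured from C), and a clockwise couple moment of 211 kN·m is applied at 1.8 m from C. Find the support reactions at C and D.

C_x = 0, C_y = -67.11 kN, D_y = 96.91 kN

Resultant of the distributed load: 12.96 × 2.3 = 29.808 kN at 2.35 m from C.
ΣM about C: D_y·2.9 − (12.96·2.3)·2.35 − 211 = 0 → D_y = 281.0488/2.9 = 96.9134 ≈ 96.91 kN.
ΣF_y = 0: C_y + 96.9134 − 12.96·2.3 = 0 → C_y = -67.11 kN.
ΣF_x = 0: no horizontal applied forces, so C_x = 0.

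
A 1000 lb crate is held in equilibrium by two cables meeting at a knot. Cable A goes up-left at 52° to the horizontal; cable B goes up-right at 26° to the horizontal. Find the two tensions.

ΣF_x = 0: −T_A·cos52° + T_B·cos26° = 0 → T_B = 0.684986·T_A.
ΣF_y = 0: T_A·sin52° + T_B·sin26° = 1000.
Substitute: T_A·(0.788011 + 0.684986·0.438371) = 1000 → T_A = 918.874 ≈ 918.9 lb.
Then T_B = 0.684986 × 918.874 = 629.4 lb.

T_A = 918.9 lb, T_B = 629.4 lb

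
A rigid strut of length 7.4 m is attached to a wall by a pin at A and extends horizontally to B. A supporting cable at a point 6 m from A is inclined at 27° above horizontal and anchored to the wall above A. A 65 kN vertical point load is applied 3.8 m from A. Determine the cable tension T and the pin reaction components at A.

ΣM about A: T·sin27°·6 − 65·3.8 = 0 → T = 247/(6·0.45399) = 90.6775 ≈ 90.68 kN.
ΣF_x = 0: A_x − T·cos27° = 0 → A_x = 90.6775 × 0.891007 = 80.79 kN.
ΣF_y = 0: A_y + T·sin27° − 65 = 0 → A_y = 65 − 90.6775 × 0.45399 = 23.83 kN.

T = 90.68 kN, A_x = 80.79 kN, A_y = 23.83 kN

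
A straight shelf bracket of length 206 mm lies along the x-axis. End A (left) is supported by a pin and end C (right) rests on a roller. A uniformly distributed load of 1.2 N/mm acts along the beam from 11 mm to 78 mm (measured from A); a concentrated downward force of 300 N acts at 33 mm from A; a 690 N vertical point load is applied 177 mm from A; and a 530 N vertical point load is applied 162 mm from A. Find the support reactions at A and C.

Resultant of the distributed load: 1.2 × 67 = 80.4 N at 44.5 mm from A.
Taking moments about A: C_y·206 − (1.2·67)·44.5 − 300·33 − 690·177 − 530·162 = 0 → C_y = 221467.8/206 = 1075.09 ≈ 1075 N.
ΣF_y = 0: A_y + 1075.09 − 1.2·67 − 300 − 690 − 530 = 0 → A_y = 525.3 N.
ΣF_x = 0: no horizontal applied forces, so A_x = 0.

A_x = 0, A_y = 525.3 N, C_y = 1075 N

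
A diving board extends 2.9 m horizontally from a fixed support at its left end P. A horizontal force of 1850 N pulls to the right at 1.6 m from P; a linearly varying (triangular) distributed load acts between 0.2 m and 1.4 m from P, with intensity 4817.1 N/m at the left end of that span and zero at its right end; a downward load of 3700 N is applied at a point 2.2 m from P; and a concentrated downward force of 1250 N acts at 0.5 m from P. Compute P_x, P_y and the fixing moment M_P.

Resultant of the triangular load: ½ × 4817.1 × 1.2 = 2890.26 N, acting at 0.6 m from P (one-third of the span from the peak).
ΣF_x = 0: P_x + 1850 = 0 → P_x = -1850 N.
ΣF_y = 0: P_y − ½·4817.1·1.2 − 3700 − 1250 = 0 → P_y = 7840 N.
ΣM about P: M_P − (½·4817.1·1.2)·0.6 − 3700·2.2 − 1250·0.5 = 0 → M_P = 10500 N·m.

P_x = -1850 N, P_y = 7840 N, M_P = 10500 N·m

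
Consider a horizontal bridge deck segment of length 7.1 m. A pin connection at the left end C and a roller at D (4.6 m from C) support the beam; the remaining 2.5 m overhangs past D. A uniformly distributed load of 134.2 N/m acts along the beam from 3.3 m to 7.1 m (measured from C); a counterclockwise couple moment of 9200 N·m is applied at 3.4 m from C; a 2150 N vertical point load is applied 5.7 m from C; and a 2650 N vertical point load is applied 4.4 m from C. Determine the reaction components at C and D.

Resultant of the distributed load: 134.2 × 3.8 = 509.96 N at 5.2 m from C.
Moments about C: D_y·4.6 − (134.2·3.8)·5.2 + 9200 − 2150·5.7 − 2650·4.4 = 0 → D_y = 17366.792/4.6 = 3775.39 ≈ 3775 N.
ΣF_y = 0: C_y + 3775.39 − 134.2·3.8 − 2150 − 2650 = 0 → C_y = 1535 N.
ΣF_x = 0: no horizontal applied forces, so C_x = 0.

C_x = 0, C_y = 1535 N, D_y = 3775 N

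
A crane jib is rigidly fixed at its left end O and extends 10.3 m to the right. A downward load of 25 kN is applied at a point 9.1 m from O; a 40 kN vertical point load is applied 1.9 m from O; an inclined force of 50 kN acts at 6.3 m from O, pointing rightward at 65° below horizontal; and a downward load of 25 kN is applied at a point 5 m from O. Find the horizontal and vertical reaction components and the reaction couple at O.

ΣF_x = 0: O_x + 50·cos65° = 0 → O_x = -21.13 kN.
ΣF_y = 0: O_y − 25 − 40 − 50·sin65° − 25 = 0 → O_y = 135.3 kN.
ΣM about O: M_O − 25·9.1 − 40·1.9 − 50·sin65°·6.3 − 25·5 = 0 → M_O = 714.0 kN·m.

O_x = -21.13 kN, O_y = 135.3 kN, M_O = 714.0 kN·m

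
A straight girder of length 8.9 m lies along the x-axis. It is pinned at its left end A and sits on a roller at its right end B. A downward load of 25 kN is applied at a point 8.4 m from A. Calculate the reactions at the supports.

ΣM about A: B_y·8.9 − 25·8.4 = 0 → B_y = 210/8.9 = 23.5955 ≈ 23.60 kN.
ΣF_y = 0: A_y + 23.5955 − 25 = 0 → A_y = 1.404 kN.
ΣF_x = 0: no horizontal applied forces, so A_x = 0.

A_x = 0, A_y = 1.404 kN, B_y = 23.60 kN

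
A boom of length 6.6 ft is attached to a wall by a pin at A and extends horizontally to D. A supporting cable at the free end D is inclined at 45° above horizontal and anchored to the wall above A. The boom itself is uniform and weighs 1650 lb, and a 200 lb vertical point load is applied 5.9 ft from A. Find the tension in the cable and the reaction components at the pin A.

T = 1420 lb, A_x = 1004 lb, A_y = 846.2 lb

ΣM about A: T·sin45°·6.6 − 1650·3.3 − 200·5.9 = 0 → T = 6625/(6.6·0.707107) = 1419.57 ≈ 1420 lb.
ΣF_x = 0: A_x − T·cos45° = 0 → A_x = 1419.57 × 0.707107 = 1004 lb.
ΣF_y = 0: A_y + T·sin45° − 1650 − 200 = 0 → A_y = 1850 − 1419.57 × 0.707107 = 846.2 lb.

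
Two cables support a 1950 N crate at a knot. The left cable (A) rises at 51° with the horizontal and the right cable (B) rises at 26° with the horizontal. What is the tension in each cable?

T_A = 1799 N, T_B = 1259 N

ΣF_x = 0: −T_A·cos51° + T_B·cos26° = 0 → T_B = 0.700183·T_A.
ΣF_y = 0: T_A·sin51° + T_B·sin26° = 1950.
Substitute: T_A·(0.777146 + 0.700183·0.438371) = 1950 → T_A = 1798.75 ≈ 1799 N.
Then T_B = 0.700183 × 1798.75 = 1259 N.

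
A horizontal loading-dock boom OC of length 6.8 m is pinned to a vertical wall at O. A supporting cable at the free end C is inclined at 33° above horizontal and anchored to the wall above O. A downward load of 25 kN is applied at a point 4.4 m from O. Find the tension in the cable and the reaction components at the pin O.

T = 29.70 kN, O_x = 24.91 kN, O_y = 8.824 kN

ΣM about O: T·sin33°·6.8 − 25·4.4 = 0 → T = 110/(6.8·0.544639) = 29.7013 ≈ 29.70 kN.
ΣF_x = 0: O_x − T·cos33° = 0 → O_x = 29.7013 × 0.838671 = 24.91 kN.
ΣF_y = 0: O_y + T·sin33° − 25 = 0 → O_y = 25 − 29.7013 × 0.544639 = 8.824 kN.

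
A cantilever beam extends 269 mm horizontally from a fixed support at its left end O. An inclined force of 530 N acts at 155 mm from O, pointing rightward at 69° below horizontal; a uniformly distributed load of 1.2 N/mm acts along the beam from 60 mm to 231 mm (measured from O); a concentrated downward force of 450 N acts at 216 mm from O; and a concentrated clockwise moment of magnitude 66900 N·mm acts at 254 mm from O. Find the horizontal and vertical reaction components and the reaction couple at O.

Resultant of the distributed load: 1.2 × 171 = 205.2 N at 145.5 mm from O.
ΣF_x = 0: O_x + 530·cos69° = 0 → O_x = -189.9 N.
ΣF_y = 0: O_y − 530·sin69° − 1.2·171 − 450 = 0 → O_y = 1150 N.
ΣM about O: M_O − 530·sin69°·155 − (1.2·171)·145.5 − 450·216 − 66900 = 0 → M_O = 270700 N·mm.

O_x = -189.9 N, O_y = 1150 N, M_O = 270700 N·mm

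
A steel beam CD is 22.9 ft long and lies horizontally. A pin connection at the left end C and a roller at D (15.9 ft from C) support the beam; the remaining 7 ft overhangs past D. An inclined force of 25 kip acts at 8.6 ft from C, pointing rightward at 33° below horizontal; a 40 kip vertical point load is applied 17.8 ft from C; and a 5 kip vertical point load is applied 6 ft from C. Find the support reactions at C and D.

Moments about C: D_y·15.9 − 25·sin33°·8.6 − 40·17.8 − 5·6 = 0 → D_y = 859.097/15.9 = 54.0313 ≈ 54.03 kip.
ΣF_y = 0: C_y + 54.0313 − 25·sin33° − 40 − 5 = 0 → C_y = 4.585 kip.
ΣF_x = 0: C_x + 25·cos33° = 0 → C_x = -20.97 kip.

C_x = -20.97 kip, C_y = 4.585 kip, D_y = 54.03 kip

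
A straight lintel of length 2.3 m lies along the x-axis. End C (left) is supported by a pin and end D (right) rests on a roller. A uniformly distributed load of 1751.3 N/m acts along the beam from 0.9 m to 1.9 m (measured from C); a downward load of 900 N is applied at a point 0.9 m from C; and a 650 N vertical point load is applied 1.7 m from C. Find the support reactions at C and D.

C_x = 0, C_y = 1403 N, D_y = 1899 N

Resultant of the distributed load: 1751.3 × 1 = 1751.3 N at 1.4 m from C.
Moments about C: D_y·2.3 − (1751.3·1)·1.4 − 900·0.9 − 650·1.7 = 0 → D_y = 4366.82/2.3 = 1898.62 ≈ 1899 N.
ΣF_y = 0: C_y + 1898.62 − 1751.3·1 − 900 − 650 = 0 → C_y = 1403 N.
ΣF_x = 0: no horizontal applied forces, so C_x = 0.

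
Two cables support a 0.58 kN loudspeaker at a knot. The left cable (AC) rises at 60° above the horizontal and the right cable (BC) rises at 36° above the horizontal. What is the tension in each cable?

T_AC = 0.4718 kN, T_BC = 0.2916 kN

ΣF_x = 0: −T_AC·cos60° + T_BC·cos36° = 0 → T_BC = 0.618034·T_AC.
ΣF_y = 0: T_AC·sin60° + T_BC·sin36° = 0.58.
Substitute: T_AC·(0.866025 + 0.618034·0.587785) = 0.58 → T_AC = 0.471815 ≈ 0.4718 kN.
Then T_BC = 0.618034 × 0.471815 = 0.2916 kN.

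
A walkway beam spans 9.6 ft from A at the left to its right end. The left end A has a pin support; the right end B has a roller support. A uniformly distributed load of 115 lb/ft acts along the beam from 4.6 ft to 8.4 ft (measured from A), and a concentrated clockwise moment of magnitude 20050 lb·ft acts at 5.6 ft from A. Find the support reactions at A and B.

A_x = 0, A_y = -1947 lb, B_y = 2384 lb

Resultant of the distributed load: 115 × 3.8 = 437 lb at 6.5 ft from A.
Taking moments about A: B_y·9.6 − (115·3.8)·6.5 − 20050 = 0 → B_y = 22890.5/9.6 = 2384.43 ≈ 2384 lb.
ΣF_y = 0: A_y + 2384.43 − 115·3.8 = 0 → A_y = -1947 lb.
ΣF_x = 0: no horizontal applied forces, so A_x = 0.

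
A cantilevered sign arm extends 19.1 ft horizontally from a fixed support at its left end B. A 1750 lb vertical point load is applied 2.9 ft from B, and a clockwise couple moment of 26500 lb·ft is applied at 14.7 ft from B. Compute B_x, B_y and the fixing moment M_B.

ΣF_x = 0: B_x = 0.
ΣF_y = 0: B_y − 1750 = 0 → B_y = 1750 lb.
ΣM about B: M_B − 1750·2.9 − 26500 = 0 → M_B = 31580 lb·ft.

B_x = 0, B_y = 1750 lb, M_B = 31580 lb·ft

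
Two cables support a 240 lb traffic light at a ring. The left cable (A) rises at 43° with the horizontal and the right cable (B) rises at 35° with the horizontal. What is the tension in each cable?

ΣF_x = 0: −T_A·cos43° + T_B·cos35° = 0 → T_B = 0.892818·T_A.
ΣF_y = 0: T_A·sin43° + T_B·sin35° = 240.
Substitute: T_A·(0.681998 + 0.892818·0.573576) = 240 → T_A = 200.989 ≈ 201.0 lb.
Then T_B = 0.892818 × 200.989 = 179.4 lb.

T_A = 201.0 lb, T_B = 179.4 lb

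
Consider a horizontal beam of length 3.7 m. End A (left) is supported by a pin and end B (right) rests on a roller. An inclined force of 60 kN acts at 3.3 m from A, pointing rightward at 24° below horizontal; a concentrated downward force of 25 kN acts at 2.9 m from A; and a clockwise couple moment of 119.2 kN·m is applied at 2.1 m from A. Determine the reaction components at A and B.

A_x = -54.81 kN, A_y = -24.17 kN, B_y = 73.58 kN

ΣM about A: B_y·3.7 − 60·sin24°·3.3 − 25·2.9 − 119.2 = 0 → B_y = 272.234/3.7 = 73.5768 ≈ 73.58 kN.
ΣF_y = 0: A_y + 73.5768 − 60·sin24° − 25 = 0 → A_y = -24.17 kN.
ΣF_x = 0: A_x + 60·cos24° = 0 → A_x = -54.81 kN.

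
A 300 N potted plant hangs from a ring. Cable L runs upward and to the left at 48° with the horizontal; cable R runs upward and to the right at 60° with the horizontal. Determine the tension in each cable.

T_L = 157.7 N, T_R = 211.1 N

ΣF_x = 0: −T_L·cos48° + T_R·cos60° = 0 → T_R = 1.33826·T_L.
ΣF_y = 0: T_L·sin48° + T_R·sin60° = 300.
Substitute: T_L·(0.743145 + 1.33826·0.866025) = 300 → T_L = 157.719 ≈ 157.7 N.
Then T_R = 1.33826 × 157.719 = 211.1 N.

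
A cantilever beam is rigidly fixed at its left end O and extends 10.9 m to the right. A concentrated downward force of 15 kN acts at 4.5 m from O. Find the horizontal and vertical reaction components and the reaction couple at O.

ΣF_x = 0: O_x = 0.
ΣF_y = 0: O_y − 15 = 0 → O_y = 15.00 kN.
ΣM about O: M_O − 15·4.5 = 0 → M_O = 67.50 kN·m.

O_x = 0, O_y = 15.00 kN, M_O = 67.50 kN·m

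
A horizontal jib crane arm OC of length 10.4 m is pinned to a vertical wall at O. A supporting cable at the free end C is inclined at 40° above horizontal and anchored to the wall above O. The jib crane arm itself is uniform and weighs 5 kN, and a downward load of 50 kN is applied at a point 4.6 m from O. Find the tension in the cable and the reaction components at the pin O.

ΣM about O: T·sin40°·10.4 − 5·5.2 − 50·4.6 = 0 → T = 256/(10.4·0.642788) = 38.2947 ≈ 38.29 kN.
ΣF_x = 0: O_x − T·cos40° = 0 → O_x = 38.2947 × 0.766044 = 29.34 kN.
ΣF_y = 0: O_y + T·sin40° − 5 − 50 = 0 → O_y = 55 − 38.2947 × 0.642788 = 30.38 kN.

T = 38.29 kN, O_x = 29.34 kN, O_y = 30.38 kN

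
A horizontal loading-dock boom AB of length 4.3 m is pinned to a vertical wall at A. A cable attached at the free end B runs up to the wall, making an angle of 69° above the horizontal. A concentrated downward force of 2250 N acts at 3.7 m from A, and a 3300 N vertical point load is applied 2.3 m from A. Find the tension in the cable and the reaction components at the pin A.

ΣM about A: T·sin69°·4.3 − 2250·3.7 − 3300·2.3 = 0 → T = 15915/(4.3·0.93358) = 3964.48 ≈ 3964 N.
ΣF_x = 0: A_x − T·cos69° = 0 → A_x = 3964.48 × 0.358368 = 1421 N.
ΣF_y = 0: A_y + T·sin69° − 2250 − 3300 = 0 → A_y = 5550 − 3964.48 × 0.93358 = 1849 N.

T = 3964 N, A_x = 1421 N, A_y = 1849 N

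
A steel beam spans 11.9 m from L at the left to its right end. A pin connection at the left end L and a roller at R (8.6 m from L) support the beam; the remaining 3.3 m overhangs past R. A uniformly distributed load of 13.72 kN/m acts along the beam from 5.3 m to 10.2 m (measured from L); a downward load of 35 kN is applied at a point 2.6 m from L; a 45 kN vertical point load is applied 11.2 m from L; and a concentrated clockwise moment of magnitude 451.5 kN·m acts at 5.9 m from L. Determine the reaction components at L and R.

L_x = 0, L_y = -35.04 kN, R_y = 182.3 kN

Resultant of the distributed load: 13.72 × 4.9 = 67.228 kN at 7.75 m from L.
Moments about L: R_y·8.6 − (13.72·4.9)·7.75 − 35·2.6 − 45·11.2 − 451.5 = 0 → R_y = 1567.517/8.6 = 182.269 ≈ 182.3 kN.
ΣF_y = 0: L_y + 182.269 − 13.72·4.9 − 35 − 45 = 0 → L_y = -35.04 kN.
ΣF_x = 0: no horizontal applied forces, so L_x = 0.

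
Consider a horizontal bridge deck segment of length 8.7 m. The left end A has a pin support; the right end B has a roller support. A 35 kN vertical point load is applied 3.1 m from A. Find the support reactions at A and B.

A_x = 0, A_y = 22.53 kN, B_y = 12.47 kN

Taking moments about A: B_y·8.7 − 35·3.1 = 0 → B_y = 108.5/8.7 = 12.4713 ≈ 12.47 kN.
ΣF_y = 0: A_y + 12.4713 − 35 = 0 → A_y = 22.53 kN.
ΣF_x = 0: no horizontal applied forces, so A_x = 0.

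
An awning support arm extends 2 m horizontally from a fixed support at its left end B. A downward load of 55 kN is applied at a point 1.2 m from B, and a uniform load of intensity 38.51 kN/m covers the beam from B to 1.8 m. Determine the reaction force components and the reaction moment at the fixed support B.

Resultant of the distributed load: 38.51 × 1.8 = 69.318 kN at 0.9 m from B.
ΣF_x = 0: B_x = 0.
ΣF_y = 0: B_y − 55 − 38.51·1.8 = 0 → B_y = 124.3 kN.
ΣM about B: M_B − 55·1.2 − (38.51·1.8)·0.9 = 0 → M_B = 128.4 kN·m.

B_x = 0, B_y = 124.3 kN, M_B = 128.4 kN·m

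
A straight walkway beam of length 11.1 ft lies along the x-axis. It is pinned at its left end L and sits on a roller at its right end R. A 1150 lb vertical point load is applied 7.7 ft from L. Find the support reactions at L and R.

ΣM about L: R_y·11.1 − 1150·7.7 = 0 → R_y = 8855/11.1 = 797.748 ≈ 797.7 lb.
ΣF_y = 0: L_y + 797.748 − 1150 = 0 → L_y = 352.3 lb.
ΣF_x = 0: no horizontal applied forces, so L_x = 0.

L_x = 0, L_y = 352.3 lb, R_y = 797.7 lb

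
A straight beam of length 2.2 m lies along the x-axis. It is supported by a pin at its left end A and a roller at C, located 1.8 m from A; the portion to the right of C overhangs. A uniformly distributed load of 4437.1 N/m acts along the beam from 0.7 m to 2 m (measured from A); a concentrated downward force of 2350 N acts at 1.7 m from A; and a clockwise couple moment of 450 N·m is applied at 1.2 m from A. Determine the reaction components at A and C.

A_x = 0, A_y = 1323 N, C_y = 6796 N

Resultant of the distributed load: 4437.1 × 1.3 = 5768.23 N at 1.35 m from A.
ΣM about A: C_y·1.8 − (4437.1·1.3)·1.35 − 2350·1.7 − 450 = 0 → C_y = 12232.1105/1.8 = 6795.62 ≈ 6796 N.
ΣF_y = 0: A_y + 6795.62 − 4437.1·1.3 − 2350 = 0 → A_y = 1323 N.
ΣF_x = 0: no horizontal applied forces, so A_x = 0.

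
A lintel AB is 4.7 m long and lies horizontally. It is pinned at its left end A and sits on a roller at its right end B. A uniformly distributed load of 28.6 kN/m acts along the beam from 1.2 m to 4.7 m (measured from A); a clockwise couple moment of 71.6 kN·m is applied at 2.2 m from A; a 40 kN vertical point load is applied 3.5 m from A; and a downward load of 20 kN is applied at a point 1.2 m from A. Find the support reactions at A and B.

Resultant of the distributed load: 28.6 × 3.5 = 100.1 kN at 2.95 m from A.
Taking moments about A: B_y·4.7 − (28.6·3.5)·2.95 − 71.6 − 40·3.5 − 20·1.2 = 0 → B_y = 530.895/4.7 = 112.956 ≈ 113.0 kN.
ΣF_y = 0: A_y + 112.956 − 28.6·3.5 − 40 − 20 = 0 → A_y = 47.14 kN.
ΣF_x = 0: no horizontal applied forces, so A_x = 0.

A_x = 0, A_y = 47.14 kN, B_y = 113.0 kN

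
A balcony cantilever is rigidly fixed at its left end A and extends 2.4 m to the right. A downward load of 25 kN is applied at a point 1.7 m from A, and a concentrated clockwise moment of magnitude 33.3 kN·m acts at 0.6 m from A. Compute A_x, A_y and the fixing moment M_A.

A_x = 0, A_y = 25.00 kN, M_A = 75.80 kN·m

ΣF_x = 0: A_x = 0.
ΣF_y = 0: A_y − 25 = 0 → A_y = 25.00 kN.
ΣM about A: M_A − 25·1.7 − 33.3 = 0 → M_A = 75.80 kN·m.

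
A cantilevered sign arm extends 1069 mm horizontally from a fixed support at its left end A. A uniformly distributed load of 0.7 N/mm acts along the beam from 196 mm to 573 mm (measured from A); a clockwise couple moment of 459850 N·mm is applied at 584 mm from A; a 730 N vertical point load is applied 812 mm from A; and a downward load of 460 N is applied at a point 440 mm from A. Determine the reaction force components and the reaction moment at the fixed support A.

A_x = 0, A_y = 1454 N, M_A = 1356000 N·mm

Resultant of the distributed load: 0.7 × 377 = 263.9 N at 384.5 mm from A.
ΣF_x = 0: A_x = 0.
ΣF_y = 0: A_y − 0.7·377 − 730 − 460 = 0 → A_y = 1454 N.
ΣM about A: M_A − (0.7·377)·384.5 − 459850 − 730·812 − 460·440 = 0 → M_A = 1356000 N·mm.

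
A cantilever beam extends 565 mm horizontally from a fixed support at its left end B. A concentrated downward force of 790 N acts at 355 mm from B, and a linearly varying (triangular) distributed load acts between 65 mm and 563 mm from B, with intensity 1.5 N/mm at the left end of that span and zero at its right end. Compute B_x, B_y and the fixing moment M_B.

Resultant of the triangular load: ½ × 1.5 × 498 = 373.5 N, acting at 231 mm from B (one-third of the span from the peak).
ΣF_x = 0: B_x = 0.
ΣF_y = 0: B_y − 790 − ½·1.5·498 = 0 → B_y = 1164 N.
ΣM about B: M_B − 790·355 − (½·1.5·498)·231 = 0 → M_B = 366700 N·mm.

B_x = 0, B_y = 1164 N, M_B = 366700 N·mm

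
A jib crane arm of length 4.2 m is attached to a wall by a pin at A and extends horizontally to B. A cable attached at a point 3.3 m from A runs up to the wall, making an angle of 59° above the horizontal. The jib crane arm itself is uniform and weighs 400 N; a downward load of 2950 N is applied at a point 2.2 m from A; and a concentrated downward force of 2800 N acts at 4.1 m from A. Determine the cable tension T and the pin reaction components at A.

ΣM about A: T·sin59°·3.3 − 400·2.1 − 2950·2.2 − 2800·4.1 = 0 → T = 18810/(3.3·0.857167) = 6649.81 ≈ 6650 N.
ΣF_x = 0: A_x − T·cos59° = 0 → A_x = 6649.81 × 0.515038 = 3425 N.
ΣF_y = 0: A_y + T·sin59° − 400 − 2950 − 2800 = 0 → A_y = 6150 − 6649.81 × 0.857167 = 450.0 N.

T = 6650 N, A_x = 3425 N, A_y = 450.0 N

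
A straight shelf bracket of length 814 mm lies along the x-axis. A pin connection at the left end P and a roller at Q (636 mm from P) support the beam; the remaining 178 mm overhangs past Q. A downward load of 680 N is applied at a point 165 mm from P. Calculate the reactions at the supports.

P_x = 0, P_y = 503.6 N, Q_y = 176.4 N

Taking moments about P: Q_y·636 − 680·165 = 0 → Q_y = 112200/636 = 176.415 ≈ 176.4 N.
ΣF_y = 0: P_y + 176.415 − 680 = 0 → P_y = 503.6 N.
ΣF_x = 0: no horizontal applied forces, so P_x = 0.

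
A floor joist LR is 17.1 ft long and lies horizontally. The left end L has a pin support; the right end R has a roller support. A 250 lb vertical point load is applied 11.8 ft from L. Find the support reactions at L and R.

ΣM about L: R_y·17.1 − 250·11.8 = 0 → R_y = 2950/17.1 = 172.515 ≈ 172.5 lb.
ΣF_y = 0: L_y + 172.515 − 250 = 0 → L_y = 77.49 lb.
ΣF_x = 0: no horizontal applied forces, so L_x = 0.

L_x = 0, L_y = 77.49 lb, R_y = 172.5 lb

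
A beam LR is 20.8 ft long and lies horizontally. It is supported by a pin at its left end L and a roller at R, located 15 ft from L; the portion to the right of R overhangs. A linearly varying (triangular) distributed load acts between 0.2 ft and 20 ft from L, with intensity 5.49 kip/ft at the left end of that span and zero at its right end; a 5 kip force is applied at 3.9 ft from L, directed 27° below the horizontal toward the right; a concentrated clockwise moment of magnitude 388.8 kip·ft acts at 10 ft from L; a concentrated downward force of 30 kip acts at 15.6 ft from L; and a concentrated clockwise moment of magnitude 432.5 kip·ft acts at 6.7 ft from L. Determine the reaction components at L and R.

L_x = -4.455 kip, L_y = -24.56 kip, R_y = 111.2 kip

Resultant of the triangular load: ½ × 5.49 × 19.8 = 54.351 kip, acting at 6.8 ft from L (one-third of the span from the peak).
Taking moments about L: R_y·15 − (½·5.49·19.8)·6.8 − 5·sin27°·3.9 − 388.8 − 30·15.6 − 432.5 = 0 → R_y = 1667.74/15 = 111.183 ≈ 111.2 kip.
ΣF_y = 0: L_y + 111.183 − ½·5.49·19.8 − 5·sin27° − 30 = 0 → L_y = -24.56 kip.
ΣF_x = 0: L_x + 5·cos27° = 0 → L_x = -4.455 kip.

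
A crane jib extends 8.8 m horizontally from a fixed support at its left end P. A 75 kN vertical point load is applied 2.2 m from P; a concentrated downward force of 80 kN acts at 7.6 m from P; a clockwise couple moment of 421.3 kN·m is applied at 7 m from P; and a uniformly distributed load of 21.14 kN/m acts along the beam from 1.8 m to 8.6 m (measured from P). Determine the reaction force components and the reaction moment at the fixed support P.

Resultant of the distributed load: 21.14 × 6.8 = 143.752 kN at 5.2 m from P.
ΣF_x = 0: P_x = 0.
ΣF_y = 0: P_y − 75 − 80 − 21.14·6.8 = 0 → P_y = 298.8 kN.
ΣM about P: M_P − 75·2.2 − 80·7.6 − 421.3 − (21.14·6.8)·5.2 = 0 → M_P = 1942 kN·m.

P_x = 0, P_y = 298.8 kN, M_P = 1942 kN·m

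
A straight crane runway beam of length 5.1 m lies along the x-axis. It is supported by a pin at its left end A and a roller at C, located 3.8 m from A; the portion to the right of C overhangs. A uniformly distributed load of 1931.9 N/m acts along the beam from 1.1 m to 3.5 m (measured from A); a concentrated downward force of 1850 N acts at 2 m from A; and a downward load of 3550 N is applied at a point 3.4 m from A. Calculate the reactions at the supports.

A_x = 0, A_y = 3080 N, C_y = 6956 N

Resultant of the distributed load: 1931.9 × 2.4 = 4636.56 N at 2.3 m from A.
Moments about A: C_y·3.8 − (1931.9·2.4)·2.3 − 1850·2 − 3550·3.4 = 0 → C_y = 26434.088/3.8 = 6956.34 ≈ 6956 N.
ΣF_y = 0: A_y + 6956.34 − 1931.9·2.4 − 1850 − 3550 = 0 → A_y = 3080 N.
ΣF_x = 0: no horizontal applied forces, so A_x = 0.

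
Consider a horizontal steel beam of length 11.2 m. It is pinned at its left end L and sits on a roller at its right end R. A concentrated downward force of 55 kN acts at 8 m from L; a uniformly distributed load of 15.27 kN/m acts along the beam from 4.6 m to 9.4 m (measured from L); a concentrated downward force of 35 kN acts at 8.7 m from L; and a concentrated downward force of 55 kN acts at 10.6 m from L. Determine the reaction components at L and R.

Resultant of the distributed load: 15.27 × 4.8 = 73.296 kN at 7 m from L.
ΣM about L: R_y·11.2 − 55·8 − (15.27·4.8)·7 − 35·8.7 − 55·10.6 = 0 → R_y = 1840.572/11.2 = 164.337 ≈ 164.3 kN.
ΣF_y = 0: L_y + 164.337 − 55 − 15.27·4.8 − 35 − 55 = 0 → L_y = 53.96 kN.
ΣF_x = 0: no horizontal applied forces, so L_x = 0.

L_x = 0, L_y = 53.96 kN, R_y = 164.3 kN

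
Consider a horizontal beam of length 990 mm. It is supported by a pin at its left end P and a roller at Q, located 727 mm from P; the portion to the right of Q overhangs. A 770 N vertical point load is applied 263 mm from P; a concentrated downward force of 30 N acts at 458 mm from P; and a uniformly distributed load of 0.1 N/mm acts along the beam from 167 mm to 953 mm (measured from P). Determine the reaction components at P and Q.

P_x = 0, P_y = 520.6 N, Q_y = 358.0 N

Resultant of the distributed load: 0.1 × 786 = 78.6 N at 560 mm from P.
Taking moments about P: Q_y·727 − 770·263 − 30·458 − (0.1·786)·560 = 0 → Q_y = 260266/727 = 358.0 N.
ΣF_y = 0: P_y + 358 − 770 − 30 − 0.1·786 = 0 → P_y = 520.6 N.
ΣF_x = 0: no horizontal applied forces, so P_x = 0.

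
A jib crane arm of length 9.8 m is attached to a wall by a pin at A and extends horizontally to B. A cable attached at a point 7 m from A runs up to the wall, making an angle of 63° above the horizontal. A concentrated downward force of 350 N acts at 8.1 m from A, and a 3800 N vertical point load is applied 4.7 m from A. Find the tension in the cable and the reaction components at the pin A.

ΣM about A: T·sin63°·7 − 350·8.1 − 3800·4.7 = 0 → T = 20695/(7·0.891007) = 3318.08 ≈ 3318 N.
ΣF_x = 0: A_x − T·cos63° = 0 → A_x = 3318.08 × 0.45399 = 1506 N.
ΣF_y = 0: A_y + T·sin63° − 350 − 3800 = 0 → A_y = 4150 − 3318.08 × 0.891007 = 1194 N.

T = 3318 N, A_x = 1506 N, A_y = 1194 N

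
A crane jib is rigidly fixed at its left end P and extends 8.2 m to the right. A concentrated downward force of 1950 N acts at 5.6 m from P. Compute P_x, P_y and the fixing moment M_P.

ΣF_x = 0: P_x = 0.
ΣF_y = 0: P_y − 1950 = 0 → P_y = 1950 N.
ΣM about P: M_P − 1950·5.6 = 0 → M_P = 10920 N·m.

P_x = 0, P_y = 1950 N, M_P = 10920 N·m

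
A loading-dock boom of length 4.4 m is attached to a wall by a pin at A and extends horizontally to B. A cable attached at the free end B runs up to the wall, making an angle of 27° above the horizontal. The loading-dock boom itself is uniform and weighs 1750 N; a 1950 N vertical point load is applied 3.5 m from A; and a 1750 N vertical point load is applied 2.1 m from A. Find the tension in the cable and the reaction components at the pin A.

T = 7184 N, A_x = 6401 N, A_y = 2189 N

ΣM about A: T·sin27°·4.4 − 1750·2.2 − 1950·3.5 − 1750·2.1 = 0 → T = 14350/(4.4·0.45399) = 7183.78 ≈ 7184 N.
ΣF_x = 0: A_x − T·cos27° = 0 → A_x = 7183.78 × 0.891007 = 6401 N.
ΣF_y = 0: A_y + T·sin27° − 1750 − 1950 − 1750 = 0 → A_y = 5450 − 7183.78 × 0.45399 = 2189 N.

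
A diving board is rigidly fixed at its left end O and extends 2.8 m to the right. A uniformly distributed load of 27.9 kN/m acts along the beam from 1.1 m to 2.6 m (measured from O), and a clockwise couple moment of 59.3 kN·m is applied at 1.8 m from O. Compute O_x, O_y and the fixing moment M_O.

O_x = 0, O_y = 41.85 kN, M_O = 136.7 kN·m

Resultant of the distributed load: 27.9 × 1.5 = 41.85 kN at 1.85 m from O.
ΣF_x = 0: O_x = 0.
ΣF_y = 0: O_y − 27.9·1.5 = 0 → O_y = 41.85 kN.
ΣM about O: M_O − (27.9·1.5)·1.85 − 59.3 = 0 → M_O = 136.7 kN·m.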